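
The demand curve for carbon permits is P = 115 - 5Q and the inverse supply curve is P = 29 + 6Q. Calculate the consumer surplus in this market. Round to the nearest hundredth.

152.81

Setting demand equal to supply, 86 = 11Q, so Q* = 7.8182 and P* = 75.9091.
The demand choke price is 115, so CS = (1/2)(Q*)(115 - P*) = (1/2)(7.8182)(39.0909) = 152.8099.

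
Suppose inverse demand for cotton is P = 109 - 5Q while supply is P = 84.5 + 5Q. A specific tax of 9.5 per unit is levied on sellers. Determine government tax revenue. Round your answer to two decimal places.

Pre-tax equilibrium: 109 - 5Q = 84.5 + 5Q gives Q* = 2.45, P* = 96.75.
A tax on sellers shifts supply up by 9.5: 109 - 5Q = 84.5 + 5Q + 9.5, so Q_t = 1.5. Buyers pay P_b = 101.5; sellers receive P_s = P_b - 9.5 = 92.
Tax revenue = t x Q_t = 9.5 x 1.5 = 14.25.

14.25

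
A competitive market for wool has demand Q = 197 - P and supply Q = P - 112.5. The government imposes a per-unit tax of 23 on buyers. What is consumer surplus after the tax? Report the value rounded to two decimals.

472.78

Rewriting demand in inverse form: P = 197 - Q.
Rewriting supply in inverse form: P = 112.5 + Q.
Without the tax, 197 - Q = 112.5 + Q so Q* = 42.25 and P* = 154.75.
A tax on buyers shifts demand down by 23: (197 - 23) - Q = 112.5 + Q, so Q_t = 30.75. Buyers pay P_b = 166.25; sellers receive P_s = P_b - 23 = 143.25.
Consumer surplus is the triangle under demand above P_b: (1/2)(30.75)(197 - 166.25) = 472.7812.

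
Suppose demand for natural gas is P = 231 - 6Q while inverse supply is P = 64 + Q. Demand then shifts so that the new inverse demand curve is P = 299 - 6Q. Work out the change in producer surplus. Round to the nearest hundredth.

278.94

Initial equilibrium: Q_0 = 23.8571, P_0 = 87.8571; CS_0 = (1/2)(23.8571)(143.1429) = 1707.4898, PS_0 = (1/2)(23.8571)(23.8571) = 284.5816.
New equilibrium: 299 - 6Q = 64 + Q gives Q_1 = 33.5714, P_1 = 97.5714; CS_1 = 3381.1224, PS_1 = 563.5204.
Change in producer surplus = 563.5204 - 284.5816 = 278.9388.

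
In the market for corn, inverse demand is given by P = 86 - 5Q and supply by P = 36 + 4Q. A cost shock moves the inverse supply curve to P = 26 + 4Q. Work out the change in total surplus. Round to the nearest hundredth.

Initial equilibrium: Q_0 = 5.5556, P_0 = 58.2222; CS_0 = (1/2)(5.5556)(27.7778) = 77.1605, PS_0 = (1/2)(5.5556)(22.2222) = 61.7284.
New equilibrium: 86 - 5Q = 26 + 4Q gives Q_1 = 6.6667, P_1 = 52.6667; CS_1 = 111.1111, PS_1 = 88.8889.
Change in total surplus = (111.1111 + 88.8889) - (77.1605 + 61.7284) = 61.1111.

61.11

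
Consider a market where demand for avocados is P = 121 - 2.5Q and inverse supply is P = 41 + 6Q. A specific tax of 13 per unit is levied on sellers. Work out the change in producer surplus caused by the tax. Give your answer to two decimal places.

Without the tax, 121 - 2.5Q = 41 + 6Q so Q* = 9.4118 and P* = 97.4706.
A tax on sellers shifts supply up by 13: 121 - 2.5Q = 41 + 6Q + 13, so Q_t = 7.8824. Buyers pay P_b = 101.2941; sellers receive P_s = P_b - 13 = 88.2941.
Producers lose the trapezoid between P_s and P* out to Q_t plus the triangle from Q_t to Q*: change in PS = 186.3945 - 265.7439 = -79.3495.

-79.35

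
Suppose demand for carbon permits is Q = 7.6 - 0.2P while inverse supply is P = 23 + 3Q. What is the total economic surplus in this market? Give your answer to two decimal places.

14.06

Rewriting demand in inverse form: P = 38 - 5Q.
Equilibrium: 38 - 5Q = 23 + 3Q, so Q* = 1.875 and P* = 28.625.
CS = (1/2)(1.875)(9.375) = 8.7891 and PS = (1/2)(1.875)(5.625) = 5.2734, so total surplus = 14.0625.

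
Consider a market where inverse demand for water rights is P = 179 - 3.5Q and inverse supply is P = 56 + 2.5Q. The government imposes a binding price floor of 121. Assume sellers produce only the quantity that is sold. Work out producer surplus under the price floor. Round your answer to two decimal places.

Free-market equilibrium: 179 - 3.5Q = 56 + 2.5Q gives Q* = 20.5, P* = 107.25.
At P = 121, buyers demand (179 - 121)/3.5 = 16.5714 while sellers would supply more, so the quantity traded is 16.5714 at price 121.
The supply price at Q = 16.5714 is 97.4286. PS is the trapezoid between 121 and supply over [0, 16.5714]: (1/2)[(121 - 56) + (121 - 97.4286)](16.5714) = 733.8776.

733.88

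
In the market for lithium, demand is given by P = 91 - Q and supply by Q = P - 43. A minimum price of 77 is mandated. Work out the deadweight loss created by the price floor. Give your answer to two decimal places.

Rewriting supply in inverse form: P = 43 + Q.
Free-market equilibrium: 91 - Q = 43 + Q gives Q* = 24, P* = 67.
At the floor price 77, quantity demanded is (91 - 77)/1 = 14; demand is the short side, so Q = 14 trades at P = 77.
The lost-trades triangle has base Q* - 14 = 10 and height equal to the gap between the curves at Q = 14, which is 77 - 57 = 20. DWL = (1/2)(10)(20) = 100.

100.00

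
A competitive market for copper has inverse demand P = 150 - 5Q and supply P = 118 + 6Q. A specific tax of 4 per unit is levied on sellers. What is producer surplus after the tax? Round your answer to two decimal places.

19.44

Pre-tax equilibrium: 150 - 5Q = 118 + 6Q gives Q* = 2.9091, P* = 135.4545.
A tax on sellers shifts supply up by 4: 150 - 5Q = 118 + 6Q + 4, so Q_t = 2.5455. Buyers pay P_b = 137.2727; sellers receive P_s = P_b - 4 = 133.2727.
PS = (1/2)(Q_t)(P_s - 118) = (1/2)(2.5455)(15.2727) = 19.438.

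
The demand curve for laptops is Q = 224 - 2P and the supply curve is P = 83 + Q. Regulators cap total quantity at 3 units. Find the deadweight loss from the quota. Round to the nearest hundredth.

200.08

Rewriting demand in inverse form: P = 112 - 0.5Q.
Unrestricted equilibrium: Q* = (112 - 83)/(0.5 + 1) = 19.3333.
At Q = 3 the demand price is 112 - 0.5(3) = 110.5 and the supply price is 83 + (3) = 86.
Deadweight loss is the triangle between the curves from 3 to 19.3333: (1/2)(110.5 - 86)(19.3333 - 3) = 200.0833.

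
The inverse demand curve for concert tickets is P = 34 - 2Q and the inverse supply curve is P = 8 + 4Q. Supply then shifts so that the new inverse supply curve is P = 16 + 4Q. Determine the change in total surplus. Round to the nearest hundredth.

Initial equilibrium: Q_0 = 4.3333, P_0 = 25.3333; CS_0 = (1/2)(4.3333)(8.6667) = 18.7778, PS_0 = (1/2)(4.3333)(17.3333) = 37.5556.
New equilibrium: 34 - 2Q = 16 + 4Q gives Q_1 = 3, P_1 = 28; CS_1 = 9, PS_1 = 18.
Change in total surplus = (9 + 18) - (18.7778 + 37.5556) = -29.3333.

-29.33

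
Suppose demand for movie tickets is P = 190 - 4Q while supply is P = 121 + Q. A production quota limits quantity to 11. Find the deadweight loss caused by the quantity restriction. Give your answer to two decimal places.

Unrestricted equilibrium: Q* = (190 - 121)/(4 + 1) = 13.8.
At Q = 11 the demand price is 190 - 4(11) = 146 and the supply price is 121 + (11) = 132.
Deadweight loss is the triangle between the curves from 11 to 13.8: (1/2)(146 - 132)(13.8 - 11) = 19.6.

19.60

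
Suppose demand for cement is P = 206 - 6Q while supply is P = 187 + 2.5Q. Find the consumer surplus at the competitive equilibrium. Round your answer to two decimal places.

Set 206 - 6Q = 187 + 2.5Q, which gives 19 = 8.5Q, so Q* = 2.2353 and P* = 206 - 6(2.2353) = 192.5882.
CS is the area between the demand curve and P* from 0 to Q*: (1/2)(2.2353)(13.4118) = 14.9896.

14.99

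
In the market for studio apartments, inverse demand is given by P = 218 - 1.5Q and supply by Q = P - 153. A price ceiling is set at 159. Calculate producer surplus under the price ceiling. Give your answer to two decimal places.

18.00

Rewriting supply in inverse form: P = 153 + Q.
Free-market equilibrium: 218 - 1.5Q = 153 + Q gives Q* = 26, P* = 179.
At P = 159, sellers supply (159 - 153)/1 = 6 while buyers want more, so the quantity traded is 6 at price 159.
PS is the triangle above supply below 159: (1/2)(6)(159 - 153) = 18.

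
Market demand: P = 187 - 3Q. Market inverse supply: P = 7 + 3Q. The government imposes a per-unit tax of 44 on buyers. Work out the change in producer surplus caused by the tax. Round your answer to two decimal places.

-579.33

Without the tax, 187 - 3Q = 7 + 3Q so Q* = 30 and P* = 97.
A tax on buyers shifts demand down by 44: (187 - 44) - 3Q = 7 + 3Q, so Q_t = 22.6667. Buyers pay P_b = 119; sellers receive P_s = P_b - 44 = 75.
PS falls from (1/2)(30)(90) = 1350 to (1/2)(22.6667)(68) = 770.6667, a change of -579.3333.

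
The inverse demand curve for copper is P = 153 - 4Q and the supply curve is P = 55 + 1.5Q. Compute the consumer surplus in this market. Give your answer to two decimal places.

Equilibrium: 153 - 4Q = 55 + 1.5Q, so Q* = 17.8182 and P* = 81.7273.
CS is the area between the demand curve and P* from 0 to Q*: (1/2)(17.8182)(71.2727) = 634.9752.

634.98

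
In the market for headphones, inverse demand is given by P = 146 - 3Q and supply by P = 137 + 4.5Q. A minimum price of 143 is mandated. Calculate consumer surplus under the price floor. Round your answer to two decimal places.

1.50

Free-market equilibrium: 146 - 3Q = 137 + 4.5Q gives Q* = 1.2, P* = 142.4.
At the floor price 143, quantity demanded is (146 - 143)/3 = 1; demand is the short side, so Q = 1 trades at P = 143.
CS is the triangle under demand above 143: (1/2)(1)(146 - 143) = 1.5.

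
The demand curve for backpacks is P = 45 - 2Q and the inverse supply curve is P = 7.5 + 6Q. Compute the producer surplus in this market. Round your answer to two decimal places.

Setting demand equal to supply, 37.5 = 8Q, so Q* = 4.6875 and P* = 35.625.
The supply curve's price intercept is 7.5, so PS = (1/2)(Q*)(P* - 7.5) = (1/2)(4.6875)(28.125) = 65.918.

65.92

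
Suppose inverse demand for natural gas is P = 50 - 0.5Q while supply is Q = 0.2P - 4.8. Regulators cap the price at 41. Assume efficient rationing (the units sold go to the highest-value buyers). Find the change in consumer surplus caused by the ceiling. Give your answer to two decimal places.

Rewriting supply in inverse form: P = 24 + 5Q.
Free-market equilibrium: 50 - 0.5Q = 24 + 5Q gives Q* = 4.7273, P* = 47.6364.
At P = 41, sellers supply (41 - 24)/5 = 3.4 while buyers want more, so the quantity traded is 3.4 at price 41.
CS goes from (1/2)(4.7273)(2.3636) = 5.5868 to 27.71 (computed as (50 - 41)(3.4) - (1/2)(0.5)(3.4)^2), a change of 22.1232.

22.12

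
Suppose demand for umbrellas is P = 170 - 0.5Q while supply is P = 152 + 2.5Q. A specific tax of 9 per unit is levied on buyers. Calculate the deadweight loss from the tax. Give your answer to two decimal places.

Without the tax, 170 - 0.5Q = 152 + 2.5Q so Q* = 6 and P* = 167.
With the tax, buyers' net willingness to pay falls by 9: (170 - 9) - 0.5Q = 152 + 2.5Q, so Q_t = 3. Buyers pay P_b = 168.5; sellers receive P_s = P_b - 9 = 159.5.
The welfare triangle lost has base Q* - Q_t = 3 and height t = 9, so DWL = (1/2)(3)(9) = 13.5.

13.50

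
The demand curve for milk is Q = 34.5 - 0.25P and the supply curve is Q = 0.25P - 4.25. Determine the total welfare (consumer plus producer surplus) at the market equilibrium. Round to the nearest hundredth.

915.06

Rewriting demand in inverse form: P = 138 - 4Q.
Rewriting supply in inverse form: P = 17 + 4Q.
Equilibrium: 138 - 4Q = 17 + 4Q, so Q* = 15.125 and P* = 77.5.
Total surplus is the full triangle between the curves from 0 to Q*: (1/2)(15.125)(138 - 17) = 915.0625.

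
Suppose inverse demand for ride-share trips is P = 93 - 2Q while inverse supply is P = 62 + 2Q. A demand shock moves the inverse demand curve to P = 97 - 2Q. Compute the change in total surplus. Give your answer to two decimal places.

Initial equilibrium: Q_0 = 7.75, P_0 = 77.5; CS_0 = (1/2)(7.75)(15.5) = 60.0625, PS_0 = (1/2)(7.75)(15.5) = 60.0625.
New equilibrium: 97 - 2Q = 62 + 2Q gives Q_1 = 8.75, P_1 = 79.5; CS_1 = 76.5625, PS_1 = 76.5625.
Change in total surplus = (76.5625 + 76.5625) - (60.0625 + 60.0625) = 33.

33.00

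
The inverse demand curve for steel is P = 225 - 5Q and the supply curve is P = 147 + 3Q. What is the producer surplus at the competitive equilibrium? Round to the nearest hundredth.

Set 225 - 5Q = 147 + 3Q, which gives 78 = 8Q, so Q* = 9.75 and P* = 225 - 5(9.75) = 176.25.
Producer surplus is the triangle above supply below P*: (1/2)(9.75)(176.25 - 147) = (1/2)(9.75)(29.25) = 142.5938.

142.59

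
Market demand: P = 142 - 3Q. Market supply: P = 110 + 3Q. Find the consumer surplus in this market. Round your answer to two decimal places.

42.67

Equilibrium: 142 - 3Q = 110 + 3Q, so Q* = 5.3333 and P* = 126.
Consumer surplus is the triangle under demand above P*: (1/2)(5.3333)(142 - 126) = (1/2)(5.3333)(16) = 42.6667.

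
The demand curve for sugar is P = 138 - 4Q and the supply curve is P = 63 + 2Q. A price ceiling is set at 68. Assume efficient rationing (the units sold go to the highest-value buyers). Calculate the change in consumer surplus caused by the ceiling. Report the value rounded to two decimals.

-150.00

Without the control, 138 - 4Q = 63 + 2Q so Q* = 12.5 and P* = 88.
At P = 68, sellers supply (68 - 63)/2 = 2.5 while buyers want more, so the quantity traded is 2.5 at price 68.
CS goes from (1/2)(12.5)(50) = 312.5 to 162.5 (computed as (138 - 68)(2.5) - (1/2)(4)(2.5)^2), a change of -150.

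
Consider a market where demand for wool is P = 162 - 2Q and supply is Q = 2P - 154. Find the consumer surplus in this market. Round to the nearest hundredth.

Rewriting supply in inverse form: P = 77 + 0.5Q.
Set 162 - 2Q = 77 + 0.5Q, which gives 85 = 2.5Q, so Q* = 34 and P* = 162 - 2(34) = 94.
The demand choke price is 162, so CS = (1/2)(Q*)(162 - P*) = (1/2)(34)(68) = 1156.

1156.00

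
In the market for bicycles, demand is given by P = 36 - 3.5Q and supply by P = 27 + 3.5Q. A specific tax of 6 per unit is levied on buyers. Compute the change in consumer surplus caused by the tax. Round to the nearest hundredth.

Pre-tax equilibrium: 36 - 3.5Q = 27 + 3.5Q gives Q* = 1.2857, P* = 31.5.
A tax on buyers shifts demand down by 6: (36 - 6) - 3.5Q = 27 + 3.5Q, so Q_t = 0.4286. Buyers pay P_b = 34.5; sellers receive P_s = P_b - 6 = 28.5.
Consumers lose the trapezoid between P* and P_b out to Q_t plus the triangle from Q_t to Q*: change in CS = 0.3214 - 2.8929 = -2.5714.

-2.57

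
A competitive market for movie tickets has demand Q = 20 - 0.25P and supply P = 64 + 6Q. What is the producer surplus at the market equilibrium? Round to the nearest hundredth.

7.68

Rewriting demand in inverse form: P = 80 - 4Q.
Equilibrium: 80 - 4Q = 64 + 6Q, so Q* = 1.6 and P* = 73.6.
The supply curve's price intercept is 64, so PS = (1/2)(Q*)(P* - 64) = (1/2)(1.6)(9.6) = 7.68.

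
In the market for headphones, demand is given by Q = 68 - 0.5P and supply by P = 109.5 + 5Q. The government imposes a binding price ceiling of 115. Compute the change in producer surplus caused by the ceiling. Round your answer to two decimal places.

Rewriting demand in inverse form: P = 136 - 2Q.
Free-market equilibrium: 136 - 2Q = 109.5 + 5Q gives Q* = 3.7857, P* = 128.4286.
At the ceiling price 115, quantity supplied is (115 - 109.5)/5 = 1.1; supply is the short side, so Q = 1.1 trades at P = 115.
PS goes from (1/2)(3.7857)(18.9286) = 35.8291 to 3.025 (computed as (115 - 109.5)(1.1) - (1/2)(5)(1.1)^2), a change of -32.8041.

-32.80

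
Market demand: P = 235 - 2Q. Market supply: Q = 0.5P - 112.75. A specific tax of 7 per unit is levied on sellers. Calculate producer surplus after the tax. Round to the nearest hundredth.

0.39

Rewriting supply in inverse form: P = 225.5 + 2Q.
Pre-tax equilibrium: 235 - 2Q = 225.5 + 2Q gives Q* = 2.375, P* = 230.25.
A tax on sellers shifts supply up by 7: 235 - 2Q = 225.5 + 2Q + 7, so Q_t = 0.625. Buyers pay P_b = 233.75; sellers receive P_s = P_b - 7 = 226.75.
PS = (1/2)(Q_t)(P_s - 225.5) = (1/2)(0.625)(1.25) = 0.3906.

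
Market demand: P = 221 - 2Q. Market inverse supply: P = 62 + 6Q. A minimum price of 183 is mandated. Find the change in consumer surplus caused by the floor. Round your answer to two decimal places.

-34.02

Without the control, 221 - 2Q = 62 + 6Q so Q* = 19.875 and P* = 181.25.
At P = 183, buyers demand (221 - 183)/2 = 19 while sellers would supply more, so the quantity traded is 19 at price 183.
CS goes from (1/2)(19.875)(39.75) = 395.0156 to 361 (computed as (221 - 183)(19) - (1/2)(2)(19)^2), a change of -34.0156.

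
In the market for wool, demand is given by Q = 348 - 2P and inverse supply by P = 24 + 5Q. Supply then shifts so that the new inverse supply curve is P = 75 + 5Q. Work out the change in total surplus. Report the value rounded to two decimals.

-1154.45

Rewriting demand in inverse form: P = 174 - 0.5Q.
Initial equilibrium: Q_0 = 27.2727, P_0 = 160.3636; CS_0 = (1/2)(27.2727)(13.6364) = 185.9504, PS_0 = (1/2)(27.2727)(136.3636) = 1859.5041.
New equilibrium: 174 - 0.5Q = 75 + 5Q gives Q_1 = 18, P_1 = 165; CS_1 = 81, PS_1 = 810.
Change in total surplus = (81 + 810) - (185.9504 + 1859.5041) = -1154.4545.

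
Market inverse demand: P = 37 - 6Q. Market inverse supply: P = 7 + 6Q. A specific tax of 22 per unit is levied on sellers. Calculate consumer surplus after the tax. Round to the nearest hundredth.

1.33

Pre-tax equilibrium: 37 - 6Q = 7 + 6Q gives Q* = 2.5, P* = 22.
With the tax, sellers need 22 more per unit: 37 - 6Q = 7 + 6Q + 22, so Q_t = 0.6667. Buyers pay P_b = 33; sellers receive P_s = P_b - 22 = 11.
CS = (1/2)(Q_t)(37 - P_b) = (1/2)(0.6667)(4) = 1.3333.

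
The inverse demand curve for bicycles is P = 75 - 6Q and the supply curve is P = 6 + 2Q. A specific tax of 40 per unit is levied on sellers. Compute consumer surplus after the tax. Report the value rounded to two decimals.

Without the tax, 75 - 6Q = 6 + 2Q so Q* = 8.625 and P* = 23.25.
A tax on sellers shifts supply up by 40: 75 - 6Q = 6 + 2Q + 40, so Q_t = 3.625. Buyers pay P_b = 53.25; sellers receive P_s = P_b - 40 = 13.25.
CS = (1/2)(Q_t)(75 - P_b) = (1/2)(3.625)(21.75) = 39.4219.

39.42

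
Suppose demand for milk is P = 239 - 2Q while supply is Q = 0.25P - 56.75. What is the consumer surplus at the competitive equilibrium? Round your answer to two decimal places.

Rewriting supply in inverse form: P = 227 + 4Q.
Setting demand equal to supply, 12 = 6Q, so Q* = 2 and P* = 235.
The demand choke price is 239, so CS = (1/2)(Q*)(239 - P*) = (1/2)(2)(4) = 4.

4.00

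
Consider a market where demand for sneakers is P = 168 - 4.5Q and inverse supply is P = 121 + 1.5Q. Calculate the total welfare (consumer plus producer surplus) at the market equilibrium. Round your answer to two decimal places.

Equilibrium: 168 - 4.5Q = 121 + 1.5Q, so Q* = 7.8333 and P* = 132.75.
CS = (1/2)(7.8333)(35.25) = 138.0625 and PS = (1/2)(7.8333)(11.75) = 46.0208, so total surplus = 184.0833.

184.08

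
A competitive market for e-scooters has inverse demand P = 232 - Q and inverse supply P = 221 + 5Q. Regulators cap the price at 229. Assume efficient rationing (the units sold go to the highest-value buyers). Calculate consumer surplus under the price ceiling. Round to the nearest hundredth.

3.52

Free-market equilibrium: 232 - Q = 221 + 5Q gives Q* = 1.8333, P* = 230.1667.
At P = 229, sellers supply (229 - 221)/5 = 1.6 while buyers want more, so the quantity traded is 1.6 at price 229.
The demand price at Q = 1.6 is 230.4. CS is the trapezoid between demand and 229 over [0, 1.6]: (1/2)[(232 - 229) + (230.4 - 229)](1.6) = 3.52.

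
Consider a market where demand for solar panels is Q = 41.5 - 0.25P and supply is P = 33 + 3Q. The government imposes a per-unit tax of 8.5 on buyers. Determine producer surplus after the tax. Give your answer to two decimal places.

Rewriting demand in inverse form: P = 166 - 4Q.
Pre-tax equilibrium: 166 - 4Q = 33 + 3Q gives Q* = 19, P* = 90.
A tax on buyers shifts demand down by 8.5: (166 - 8.5) - 4Q = 33 + 3Q, so Q_t = 17.7857. Buyers pay P_b = 94.8571; sellers receive P_s = P_b - 8.5 = 86.3571.
Producer surplus is the triangle above supply below P_s: (1/2)(17.7857)(86.3571 - 33) = 474.4974.

474.50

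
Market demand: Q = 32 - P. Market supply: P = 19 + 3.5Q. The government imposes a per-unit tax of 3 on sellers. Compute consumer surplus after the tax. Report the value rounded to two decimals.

Rewriting demand in inverse form: P = 32 - Q.
Pre-tax equilibrium: 32 - Q = 19 + 3.5Q gives Q* = 2.8889, P* = 29.1111.
With the tax, sellers need 3 more per unit: 32 - Q = 19 + 3.5Q + 3, so Q_t = 2.2222. Buyers pay P_b = 29.7778; sellers receive P_s = P_b - 3 = 26.7778.
CS = (1/2)(Q_t)(32 - P_b) = (1/2)(2.2222)(2.2222) = 2.4691.

2.47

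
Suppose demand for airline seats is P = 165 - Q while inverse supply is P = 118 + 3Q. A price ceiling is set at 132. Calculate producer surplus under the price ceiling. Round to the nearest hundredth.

32.67

Free-market equilibrium: 165 - Q = 118 + 3Q gives Q* = 11.75, P* = 153.25.
At the ceiling price 132, quantity supplied is (132 - 118)/3 = 4.6667; supply is the short side, so Q = 4.6667 trades at P = 132.
PS is the triangle above supply below 132: (1/2)(4.6667)(132 - 118) = 32.6667.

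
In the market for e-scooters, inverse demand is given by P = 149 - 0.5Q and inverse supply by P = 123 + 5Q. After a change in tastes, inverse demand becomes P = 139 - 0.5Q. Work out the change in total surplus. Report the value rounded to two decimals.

Initial equilibrium: Q_0 = 4.7273, P_0 = 146.6364; CS_0 = (1/2)(4.7273)(2.3636) = 5.5868, PS_0 = (1/2)(4.7273)(23.6364) = 55.8678.
New equilibrium: 139 - 0.5Q = 123 + 5Q gives Q_1 = 2.9091, P_1 = 137.5455; CS_1 = 2.1157, PS_1 = 21.157.
Change in total surplus = (2.1157 + 21.157) - (5.5868 + 55.8678) = -38.1818.

-38.18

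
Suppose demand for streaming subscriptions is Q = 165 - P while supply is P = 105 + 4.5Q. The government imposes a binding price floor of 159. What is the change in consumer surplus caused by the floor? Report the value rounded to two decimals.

-41.50

Rewriting demand in inverse form: P = 165 - Q.
Without the control, 165 - Q = 105 + 4.5Q so Q* = 10.9091 and P* = 154.0909.
At P = 159, buyers demand (165 - 159)/1 = 6 while sellers would supply more, so the quantity traded is 6 at price 159.
CS goes from (1/2)(10.9091)(10.9091) = 59.5041 to 18 (computed as (165 - 159)(6) - (1/2)(1)(6)^2), a change of -41.5041.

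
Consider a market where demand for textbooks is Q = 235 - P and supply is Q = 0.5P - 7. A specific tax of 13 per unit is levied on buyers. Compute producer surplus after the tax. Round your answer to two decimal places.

Rewriting demand in inverse form: P = 235 - Q.
Rewriting supply in inverse form: P = 14 + 2Q.
Pre-tax equilibrium: 235 - Q = 14 + 2Q gives Q* = 73.6667, P* = 161.3333.
With the tax, buyers' net willingness to pay falls by 13: (235 - 13) - Q = 14 + 2Q, so Q_t = 69.3333. Buyers pay P_b = 165.6667; sellers receive P_s = P_b - 13 = 152.6667.
Producer surplus is the triangle above supply below P_s: (1/2)(69.3333)(152.6667 - 14) = 4807.1111.

4807.11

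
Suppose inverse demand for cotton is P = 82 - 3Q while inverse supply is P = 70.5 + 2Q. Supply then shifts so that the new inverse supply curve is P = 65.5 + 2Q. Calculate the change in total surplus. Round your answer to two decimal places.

Initial equilibrium: Q_0 = 2.3, P_0 = 75.1; CS_0 = (1/2)(2.3)(6.9) = 7.935, PS_0 = (1/2)(2.3)(4.6) = 5.29.
New equilibrium: 82 - 3Q = 65.5 + 2Q gives Q_1 = 3.3, P_1 = 72.1; CS_1 = 16.335, PS_1 = 10.89.
Change in total surplus = (16.335 + 10.89) - (7.935 + 5.29) = 14.

14.00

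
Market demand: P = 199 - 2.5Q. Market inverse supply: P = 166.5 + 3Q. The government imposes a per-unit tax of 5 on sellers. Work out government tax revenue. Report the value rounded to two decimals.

Pre-tax equilibrium: 199 - 2.5Q = 166.5 + 3Q gives Q* = 5.9091, P* = 184.2273.
With the tax, sellers need 5 more per unit: 199 - 2.5Q = 166.5 + 3Q + 5, so Q_t = 5. Buyers pay P_b = 186.5; sellers receive P_s = P_b - 5 = 181.5.
Tax revenue = t x Q_t = 5 x 5 = 25.

25.00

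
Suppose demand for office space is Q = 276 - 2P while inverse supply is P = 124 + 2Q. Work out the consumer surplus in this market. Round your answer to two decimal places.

Rewriting demand in inverse form: P = 138 - 0.5Q.
Equilibrium: 138 - 0.5Q = 124 + 2Q, so Q* = 5.6 and P* = 135.2.
Consumer surplus is the triangle under demand above P*: (1/2)(5.6)(138 - 135.2) = (1/2)(5.6)(2.8) = 7.84.

7.84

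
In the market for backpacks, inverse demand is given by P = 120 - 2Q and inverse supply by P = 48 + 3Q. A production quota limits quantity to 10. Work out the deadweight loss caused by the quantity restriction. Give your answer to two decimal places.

48.40

Unrestricted equilibrium: Q* = (120 - 48)/(2 + 3) = 14.4.
At Q = 10 the demand price is 120 - 2(10) = 100 and the supply price is 48 + 3(10) = 78.
Deadweight loss is the triangle between the curves from 10 to 14.4: (1/2)(100 - 78)(14.4 - 10) = 48.4.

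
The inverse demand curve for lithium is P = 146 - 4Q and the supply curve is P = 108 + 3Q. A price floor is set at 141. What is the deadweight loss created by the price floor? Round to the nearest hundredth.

Free-market equilibrium: 146 - 4Q = 108 + 3Q gives Q* = 5.4286, P* = 124.2857.
At P = 141, buyers demand (146 - 141)/4 = 1.25 while sellers would supply more, so the quantity traded is 1.25 at price 141.
The lost-trades triangle has base Q* - 1.25 = 4.1786 and height equal to the gap between the curves at Q = 1.25, which is 141 - 111.75 = 29.25. DWL = (1/2)(4.1786)(29.25) = 61.1116.

61.11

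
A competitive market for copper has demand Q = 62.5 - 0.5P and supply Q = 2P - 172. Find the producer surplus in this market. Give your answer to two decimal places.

60.84

Rewriting demand in inverse form: P = 125 - 2Q.
Rewriting supply in inverse form: P = 86 + 0.5Q.
Setting demand equal to supply, 39 = 2.5Q, so Q* = 15.6 and P* = 93.8.
PS is the area between P* and the supply curve from 0 to Q*: (1/2)(15.6)(7.8) = 60.84.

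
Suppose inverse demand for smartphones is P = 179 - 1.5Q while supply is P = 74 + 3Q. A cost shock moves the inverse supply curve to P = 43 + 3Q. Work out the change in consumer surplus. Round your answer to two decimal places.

Initial equilibrium: Q_0 = 23.3333, P_0 = 144; CS_0 = (1/2)(23.3333)(35) = 408.3333, PS_0 = (1/2)(23.3333)(70) = 816.6667.
New equilibrium: 179 - 1.5Q = 43 + 3Q gives Q_1 = 30.2222, P_1 = 133.6667; CS_1 = 685.037, PS_1 = 1370.0741.
Change in consumer surplus = 685.037 - 408.3333 = 276.7037.

276.70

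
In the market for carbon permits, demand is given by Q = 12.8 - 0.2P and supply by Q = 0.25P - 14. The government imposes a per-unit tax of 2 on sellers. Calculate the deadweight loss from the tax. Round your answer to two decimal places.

0.22

Rewriting demand in inverse form: P = 64 - 5Q.
Rewriting supply in inverse form: P = 56 + 4Q.
Without the tax, 64 - 5Q = 56 + 4Q so Q* = 0.8889 and P* = 59.5556.
A tax on sellers shifts supply up by 2: 64 - 5Q = 56 + 4Q + 2, so Q_t = 0.6667. Buyers pay P_b = 60.6667; sellers receive P_s = P_b - 2 = 58.6667.
The welfare triangle lost has base Q* - Q_t = 0.2222 and height t = 2, so DWL = (1/2)(0.2222)(2) = 0.2222.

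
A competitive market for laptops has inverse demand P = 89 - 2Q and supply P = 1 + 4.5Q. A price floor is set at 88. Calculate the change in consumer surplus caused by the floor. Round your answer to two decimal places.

-183.04

Without the control, 89 - 2Q = 1 + 4.5Q so Q* = 13.5385 and P* = 61.9231.
At P = 88, buyers demand (89 - 88)/2 = 0.5 while sellers would supply more, so the quantity traded is 0.5 at price 88.
CS goes from (1/2)(13.5385)(27.0769) = 183.2899 to 0.25 (computed as (89 - 88)(0.5) - (1/2)(2)(0.5)^2), a change of -183.0399.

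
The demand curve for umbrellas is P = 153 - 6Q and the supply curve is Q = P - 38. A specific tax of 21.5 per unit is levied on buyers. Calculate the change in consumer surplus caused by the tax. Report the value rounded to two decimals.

Rewriting supply in inverse form: P = 38 + Q.
Pre-tax equilibrium: 153 - 6Q = 38 + Q gives Q* = 16.4286, P* = 54.4286.
With the tax, buyers' net willingness to pay falls by 21.5: (153 - 21.5) - 6Q = 38 + Q, so Q_t = 13.3571. Buyers pay P_b = 72.8571; sellers receive P_s = P_b - 21.5 = 51.3571.
Consumers lose the trapezoid between P* and P_b out to Q_t plus the triangle from Q_t to Q*: change in CS = 535.2398 - 809.6939 = -274.4541.

-274.45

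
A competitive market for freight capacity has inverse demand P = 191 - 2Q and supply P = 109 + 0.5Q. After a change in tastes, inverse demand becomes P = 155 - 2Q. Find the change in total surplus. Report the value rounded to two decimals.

-921.60

Initial equilibrium: Q_0 = 32.8, P_0 = 125.4; CS_0 = (1/2)(32.8)(65.6) = 1075.84, PS_0 = (1/2)(32.8)(16.4) = 268.96.
New equilibrium: 155 - 2Q = 109 + 0.5Q gives Q_1 = 18.4, P_1 = 118.2; CS_1 = 338.56, PS_1 = 84.64.
Change in total surplus = (338.56 + 84.64) - (1075.84 + 268.96) = -921.6.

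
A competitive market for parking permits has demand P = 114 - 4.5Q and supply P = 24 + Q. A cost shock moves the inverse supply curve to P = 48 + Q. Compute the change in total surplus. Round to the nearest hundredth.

Initial equilibrium: Q_0 = 16.3636, P_0 = 40.3636; CS_0 = (1/2)(16.3636)(73.6364) = 602.4793, PS_0 = (1/2)(16.3636)(16.3636) = 133.8843.
New equilibrium: 114 - 4.5Q = 48 + Q gives Q_1 = 12, P_1 = 60; CS_1 = 324, PS_1 = 72.
Change in total surplus = (324 + 72) - (602.4793 + 133.8843) = -340.3636.

-340.36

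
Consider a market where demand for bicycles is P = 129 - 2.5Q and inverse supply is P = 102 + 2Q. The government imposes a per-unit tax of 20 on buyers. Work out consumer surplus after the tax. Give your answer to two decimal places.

3.02

Pre-tax equilibrium: 129 - 2.5Q = 102 + 2Q gives Q* = 6, P* = 114.
With the tax, buyers' net willingness to pay falls by 20: (129 - 20) - 2.5Q = 102 + 2Q, so Q_t = 1.5556. Buyers pay P_b = 125.1111; sellers receive P_s = P_b - 20 = 105.1111.
Consumer surplus is the triangle under demand above P_b: (1/2)(1.5556)(129 - 125.1111) = 3.0247.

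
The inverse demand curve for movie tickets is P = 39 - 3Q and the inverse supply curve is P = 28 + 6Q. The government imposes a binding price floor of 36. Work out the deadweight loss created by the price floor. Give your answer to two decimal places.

0.22

Without the control, 39 - 3Q = 28 + 6Q so Q* = 1.2222 and P* = 35.3333.
At the floor price 36, quantity demanded is (39 - 36)/3 = 1; demand is the short side, so Q = 1 trades at P = 36.
At Q = 1 the demand price is 36 and the supply price is 34. Deadweight loss is the triangle between the curves from 1 to 1.2222: (1/2)(36 - 34)(1.2222 - 1) = 0.2222.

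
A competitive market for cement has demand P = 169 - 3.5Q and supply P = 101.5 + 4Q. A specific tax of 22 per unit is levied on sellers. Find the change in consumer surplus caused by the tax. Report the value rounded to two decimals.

Without the tax, 169 - 3.5Q = 101.5 + 4Q so Q* = 9 and P* = 137.5.
With the tax, sellers need 22 more per unit: 169 - 3.5Q = 101.5 + 4Q + 22, so Q_t = 6.0667. Buyers pay P_b = 147.7667; sellers receive P_s = P_b - 22 = 125.7667.
CS falls from (1/2)(9)(31.5) = 141.75 to (1/2)(6.0667)(21.2333) = 64.4078, a change of -77.3422.

-77.34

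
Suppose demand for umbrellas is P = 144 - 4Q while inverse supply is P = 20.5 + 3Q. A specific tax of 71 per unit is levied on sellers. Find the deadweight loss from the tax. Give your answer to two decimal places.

360.07

Without the tax, 144 - 4Q = 20.5 + 3Q so Q* = 17.6429 and P* = 73.4286.
A tax on sellers shifts supply up by 71: 144 - 4Q = 20.5 + 3Q + 71, so Q_t = 7.5. Buyers pay P_b = 114; sellers receive P_s = P_b - 71 = 43.
The welfare triangle lost has base Q* - Q_t = 10.1429 and height t = 71, so DWL = (1/2)(10.1429)(71) = 360.0714.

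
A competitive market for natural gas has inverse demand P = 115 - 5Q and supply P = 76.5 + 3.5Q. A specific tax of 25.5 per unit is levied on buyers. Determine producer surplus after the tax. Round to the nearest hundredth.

4.09

Without the tax, 115 - 5Q = 76.5 + 3.5Q so Q* = 4.5294 and P* = 92.3529.
A tax on buyers shifts demand down by 25.5: (115 - 25.5) - 5Q = 76.5 + 3.5Q, so Q_t = 1.5294. Buyers pay P_b = 107.3529; sellers receive P_s = P_b - 25.5 = 81.8529.
PS = (1/2)(Q_t)(P_s - 76.5) = (1/2)(1.5294)(5.3529) = 4.0934.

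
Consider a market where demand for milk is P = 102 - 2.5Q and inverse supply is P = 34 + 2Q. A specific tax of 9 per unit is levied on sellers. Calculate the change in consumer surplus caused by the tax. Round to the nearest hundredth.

Without the tax, 102 - 2.5Q = 34 + 2Q so Q* = 15.1111 and P* = 64.2222.
A tax on sellers shifts supply up by 9: 102 - 2.5Q = 34 + 2Q + 9, so Q_t = 13.1111. Buyers pay P_b = 69.2222; sellers receive P_s = P_b - 9 = 60.2222.
CS falls from (1/2)(15.1111)(37.7778) = 285.4321 to (1/2)(13.1111)(32.7778) = 214.8765, a change of -70.5556.

-70.56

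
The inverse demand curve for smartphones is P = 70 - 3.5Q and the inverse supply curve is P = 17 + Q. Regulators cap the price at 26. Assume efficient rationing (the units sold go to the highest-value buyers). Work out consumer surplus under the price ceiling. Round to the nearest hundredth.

254.25

Without the control, 70 - 3.5Q = 17 + Q so Q* = 11.7778 and P* = 28.7778.
At P = 26, sellers supply (26 - 17)/1 = 9 while buyers want more, so the quantity traded is 9 at price 26.
The demand price at Q = 9 is 38.5. CS is the trapezoid between demand and 26 over [0, 9]: (1/2)[(70 - 26) + (38.5 - 26)](9) = 254.25.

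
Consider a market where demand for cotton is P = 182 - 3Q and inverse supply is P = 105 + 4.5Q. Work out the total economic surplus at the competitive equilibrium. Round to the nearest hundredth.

Set 182 - 3Q = 105 + 4.5Q, which gives 77 = 7.5Q, so Q* = 10.2667 and P* = 182 - 3(10.2667) = 151.2.
Total surplus is the full triangle between the curves from 0 to Q*: (1/2)(10.2667)(182 - 105) = 395.2667.

395.27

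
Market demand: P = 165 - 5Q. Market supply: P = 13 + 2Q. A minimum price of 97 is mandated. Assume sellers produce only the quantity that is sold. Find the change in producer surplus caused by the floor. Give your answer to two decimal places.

485.93

Free-market equilibrium: 165 - 5Q = 13 + 2Q gives Q* = 21.7143, P* = 56.4286.
At the floor price 97, quantity demanded is (165 - 97)/5 = 13.6; demand is the short side, so Q = 13.6 trades at P = 97.
PS goes from (1/2)(21.7143)(43.4286) = 471.5102 to 957.44 (computed as (97 - 13)(13.6) - (1/2)(2)(13.6)^2), a change of 485.9298.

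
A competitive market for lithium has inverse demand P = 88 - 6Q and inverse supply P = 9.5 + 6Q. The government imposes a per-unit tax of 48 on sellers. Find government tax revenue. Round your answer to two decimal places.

122.00

Pre-tax equilibrium: 88 - 6Q = 9.5 + 6Q gives Q* = 6.5417, P* = 48.75.
With the tax, sellers need 48 more per unit: 88 - 6Q = 9.5 + 6Q + 48, so Q_t = 2.5417. Buyers pay P_b = 72.75; sellers receive P_s = P_b - 48 = 24.75.
Revenue is the tax times quantity traded: 48 x 2.5417 = 122.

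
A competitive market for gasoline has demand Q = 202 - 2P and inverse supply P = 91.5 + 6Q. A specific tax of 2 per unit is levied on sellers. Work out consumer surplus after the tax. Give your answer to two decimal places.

Rewriting demand in inverse form: P = 101 - 0.5Q.
Without the tax, 101 - 0.5Q = 91.5 + 6Q so Q* = 1.4615 and P* = 100.2692.
A tax on sellers shifts supply up by 2: 101 - 0.5Q = 91.5 + 6Q + 2, so Q_t = 1.1538. Buyers pay P_b = 100.4231; sellers receive P_s = P_b - 2 = 98.4231.
CS = (1/2)(Q_t)(101 - P_b) = (1/2)(1.1538)(0.5769) = 0.3328.

0.33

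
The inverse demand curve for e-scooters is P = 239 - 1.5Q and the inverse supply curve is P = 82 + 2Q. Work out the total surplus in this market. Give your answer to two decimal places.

Equilibrium: 239 - 1.5Q = 82 + 2Q, so Q* = 44.8571 and P* = 171.7143.
CS = (1/2)(44.8571)(67.2857) = 1509.1224 and PS = (1/2)(44.8571)(89.7143) = 2012.1633, so total surplus = 3521.2857.

3521.29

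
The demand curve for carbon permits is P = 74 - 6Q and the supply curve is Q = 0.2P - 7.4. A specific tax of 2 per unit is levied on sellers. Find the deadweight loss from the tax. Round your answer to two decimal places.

Rewriting supply in inverse form: P = 37 + 5Q.
Without the tax, 74 - 6Q = 37 + 5Q so Q* = 3.3636 and P* = 53.8182.
A tax on sellers shifts supply up by 2: 74 - 6Q = 37 + 5Q + 2, so Q_t = 3.1818. Buyers pay P_b = 54.9091; sellers receive P_s = P_b - 2 = 52.9091.
Deadweight loss is the triangle between the curves from Q_t to Q*: (1/2)(3.3636 - 3.1818)(2) = 0.1818.

0.18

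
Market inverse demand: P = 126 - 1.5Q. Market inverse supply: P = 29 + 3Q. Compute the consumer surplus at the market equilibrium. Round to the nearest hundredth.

Equilibrium: 126 - 1.5Q = 29 + 3Q, so Q* = 21.5556 and P* = 93.6667.
Consumer surplus is the triangle under demand above P*: (1/2)(21.5556)(126 - 93.6667) = (1/2)(21.5556)(32.3333) = 348.4815.

348.48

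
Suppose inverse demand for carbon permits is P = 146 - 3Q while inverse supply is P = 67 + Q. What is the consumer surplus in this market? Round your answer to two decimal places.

585.09

Set 146 - 3Q = 67 + Q, which gives 79 = 4Q, so Q* = 19.75 and P* = 146 - 3(19.75) = 86.75.
The demand choke price is 146, so CS = (1/2)(Q*)(146 - P*) = (1/2)(19.75)(59.25) = 585.0938.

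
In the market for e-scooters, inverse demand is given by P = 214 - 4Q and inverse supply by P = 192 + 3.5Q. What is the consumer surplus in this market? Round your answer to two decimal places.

17.21

Setting demand equal to supply, 22 = 7.5Q, so Q* = 2.9333 and P* = 202.2667.
Consumer surplus is the triangle under demand above P*: (1/2)(2.9333)(214 - 202.2667) = (1/2)(2.9333)(11.7333) = 17.2089.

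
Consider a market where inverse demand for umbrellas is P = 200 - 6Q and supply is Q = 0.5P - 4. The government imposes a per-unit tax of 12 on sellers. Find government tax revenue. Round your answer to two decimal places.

Rewriting supply in inverse form: P = 8 + 2Q.
Without the tax, 200 - 6Q = 8 + 2Q so Q* = 24 and P* = 56.
A tax on sellers shifts supply up by 12: 200 - 6Q = 8 + 2Q + 12, so Q_t = 22.5. Buyers pay P_b = 65; sellers receive P_s = P_b - 12 = 53.
Revenue is the tax times quantity traded: 12 x 22.5 = 270.

270.00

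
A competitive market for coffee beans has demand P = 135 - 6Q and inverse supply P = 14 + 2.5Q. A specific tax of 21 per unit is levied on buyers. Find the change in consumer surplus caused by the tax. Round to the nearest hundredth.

-192.71

Without the tax, 135 - 6Q = 14 + 2.5Q so Q* = 14.2353 and P* = 49.5882.
A tax on buyers shifts demand down by 21: (135 - 21) - 6Q = 14 + 2.5Q, so Q_t = 11.7647. Buyers pay P_b = 64.4118; sellers receive P_s = P_b - 21 = 43.4118.
CS falls from (1/2)(14.2353)(85.4118) = 607.9308 to (1/2)(11.7647)(70.5882) = 415.2249, a change of -192.7059.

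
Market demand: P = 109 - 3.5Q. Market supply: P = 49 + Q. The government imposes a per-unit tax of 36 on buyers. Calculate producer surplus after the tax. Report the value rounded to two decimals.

14.22

Without the tax, 109 - 3.5Q = 49 + Q so Q* = 13.3333 and P* = 62.3333.
A tax on buyers shifts demand down by 36: (109 - 36) - 3.5Q = 49 + Q, so Q_t = 5.3333. Buyers pay P_b = 90.3333; sellers receive P_s = P_b - 36 = 54.3333.
PS = (1/2)(Q_t)(P_s - 49) = (1/2)(5.3333)(5.3333) = 14.2222.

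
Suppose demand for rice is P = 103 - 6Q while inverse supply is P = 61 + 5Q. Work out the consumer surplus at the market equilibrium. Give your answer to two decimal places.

Equilibrium: 103 - 6Q = 61 + 5Q, so Q* = 3.8182 and P* = 80.0909.
The demand choke price is 103, so CS = (1/2)(Q*)(103 - P*) = (1/2)(3.8182)(22.9091) = 43.7355.

43.74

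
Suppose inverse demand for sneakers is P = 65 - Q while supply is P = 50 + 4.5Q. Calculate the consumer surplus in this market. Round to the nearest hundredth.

Equilibrium: 65 - Q = 50 + 4.5Q, so Q* = 2.7273 and P* = 62.2727.
The demand choke price is 65, so CS = (1/2)(Q*)(65 - P*) = (1/2)(2.7273)(2.7273) = 3.719.

3.72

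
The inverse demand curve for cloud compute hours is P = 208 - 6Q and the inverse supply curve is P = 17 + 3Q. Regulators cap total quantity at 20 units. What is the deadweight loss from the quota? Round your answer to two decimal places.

Without the quota, 208 - 6Q = 17 + 3Q gives Q* = 21.2222.
At Q = 20 the demand price is 208 - 6(20) = 88 and the supply price is 17 + 3(20) = 77.
DWL = (1/2)(gap between curves at 20) x (Q* - 20) = (1/2)(11)(1.2222) = 6.7222.

6.72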